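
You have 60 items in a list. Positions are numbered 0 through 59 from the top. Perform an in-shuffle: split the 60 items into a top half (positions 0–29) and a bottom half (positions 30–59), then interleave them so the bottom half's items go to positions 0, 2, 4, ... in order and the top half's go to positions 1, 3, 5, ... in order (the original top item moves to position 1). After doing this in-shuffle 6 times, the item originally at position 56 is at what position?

48

Track the item's position through each in-shuffle:
56 → 52 → 44 → 28 → 57 → 54 → 48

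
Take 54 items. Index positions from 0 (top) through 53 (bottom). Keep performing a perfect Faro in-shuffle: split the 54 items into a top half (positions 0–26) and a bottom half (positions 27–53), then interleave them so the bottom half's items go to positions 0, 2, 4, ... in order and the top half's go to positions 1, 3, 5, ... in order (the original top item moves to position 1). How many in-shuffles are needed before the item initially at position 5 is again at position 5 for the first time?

20

Follow position 5 under repeated in-shuffles:
5 → 11 → 23 → 47 → 40 → 26 → 53 → 52 → 50 → 46 → 38 → 22 → 45 → 36 → 18 → 37 → 20 → 41 → 28 → 2 → 5
It first returns after 20 in-shuffles.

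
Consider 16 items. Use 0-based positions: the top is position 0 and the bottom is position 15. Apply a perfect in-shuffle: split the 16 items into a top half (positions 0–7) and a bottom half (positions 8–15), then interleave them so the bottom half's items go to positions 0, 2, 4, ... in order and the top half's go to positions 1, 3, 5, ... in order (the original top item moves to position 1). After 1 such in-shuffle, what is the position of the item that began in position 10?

Track the item's position through each in-shuffle:
10 → 4

4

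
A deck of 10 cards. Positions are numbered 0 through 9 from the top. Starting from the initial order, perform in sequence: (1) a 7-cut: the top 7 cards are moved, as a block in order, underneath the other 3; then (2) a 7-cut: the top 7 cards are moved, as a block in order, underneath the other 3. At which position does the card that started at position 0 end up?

Track the card from position 0 forward through each operation:
  after op 1 (cut 7): 0 → 3
  after op 2 (cut 7): 3 → 6

6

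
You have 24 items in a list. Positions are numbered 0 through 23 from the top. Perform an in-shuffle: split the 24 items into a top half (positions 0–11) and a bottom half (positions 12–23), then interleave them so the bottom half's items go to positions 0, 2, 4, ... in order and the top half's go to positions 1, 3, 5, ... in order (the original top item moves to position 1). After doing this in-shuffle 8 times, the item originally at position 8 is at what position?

Track the item's position through each in-shuffle:
8 → 17 → 10 → 21 → 18 → 12 → 0 → 1 → 3

3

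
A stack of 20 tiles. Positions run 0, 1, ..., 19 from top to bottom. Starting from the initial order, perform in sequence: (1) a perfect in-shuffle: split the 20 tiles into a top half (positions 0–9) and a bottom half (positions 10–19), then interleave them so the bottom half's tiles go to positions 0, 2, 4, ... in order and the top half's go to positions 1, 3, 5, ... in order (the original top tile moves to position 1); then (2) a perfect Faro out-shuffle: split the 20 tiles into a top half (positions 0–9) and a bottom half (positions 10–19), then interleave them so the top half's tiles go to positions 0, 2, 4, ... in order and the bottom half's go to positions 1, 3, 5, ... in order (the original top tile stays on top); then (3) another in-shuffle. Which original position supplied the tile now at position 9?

Undo the operations in reverse order, starting from position 9:
  undo op 3 (in-shuffle, from top half): 9 ← 4
  undo op 2 (out-shuffle, from top half): 4 ← 2
  undo op 1 (in-shuffle, from bottom half): 2 ← 11
So the tile at position 9 came from original position 11.

11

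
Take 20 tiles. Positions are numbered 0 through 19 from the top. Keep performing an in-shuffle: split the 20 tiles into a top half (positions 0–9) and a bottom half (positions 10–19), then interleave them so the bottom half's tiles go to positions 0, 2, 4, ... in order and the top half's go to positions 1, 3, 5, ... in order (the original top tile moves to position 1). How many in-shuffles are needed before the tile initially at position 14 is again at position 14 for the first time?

3

Follow position 14 under repeated in-shuffles:
14 → 8 → 17 → 14
It first returns after 3 in-shuffles.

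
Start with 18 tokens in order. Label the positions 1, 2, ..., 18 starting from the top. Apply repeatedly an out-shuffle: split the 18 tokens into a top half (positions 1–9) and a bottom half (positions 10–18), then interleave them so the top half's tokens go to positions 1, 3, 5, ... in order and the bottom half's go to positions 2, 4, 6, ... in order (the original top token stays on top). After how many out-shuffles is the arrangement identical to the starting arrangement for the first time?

8

The out-shuffle permutes the 18 positions with cycle lengths [1, 1, 8, 8].
Every token is home exactly when every cycle has completed a whole number of laps, i.e. after lcm(1, 8) = 8 out-shuffles.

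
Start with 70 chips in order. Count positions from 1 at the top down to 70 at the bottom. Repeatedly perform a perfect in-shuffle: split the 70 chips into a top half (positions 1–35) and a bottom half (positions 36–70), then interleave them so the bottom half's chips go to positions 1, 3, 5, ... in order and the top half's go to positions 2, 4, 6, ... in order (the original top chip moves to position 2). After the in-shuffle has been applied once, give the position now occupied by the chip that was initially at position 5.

Track the chip's position through each in-shuffle:
5 → 10

10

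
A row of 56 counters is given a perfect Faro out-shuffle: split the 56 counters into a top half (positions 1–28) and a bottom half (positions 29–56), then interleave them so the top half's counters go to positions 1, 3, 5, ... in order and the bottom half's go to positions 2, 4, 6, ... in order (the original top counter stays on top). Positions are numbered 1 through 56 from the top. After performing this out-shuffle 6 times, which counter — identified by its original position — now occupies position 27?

10

Work backwards from position 27, undoing one out-shuffle at a time:
27 ← 14 ← 35 ← 18 ← 37 ← 19 ← 10
So the counter now at position 27 started at position 10.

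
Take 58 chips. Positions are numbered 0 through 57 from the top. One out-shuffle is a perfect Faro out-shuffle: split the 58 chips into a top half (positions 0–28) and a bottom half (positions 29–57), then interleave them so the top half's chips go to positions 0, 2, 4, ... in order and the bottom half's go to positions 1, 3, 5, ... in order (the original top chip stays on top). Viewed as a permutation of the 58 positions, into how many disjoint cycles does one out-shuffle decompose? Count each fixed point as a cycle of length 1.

6

Trace each unvisited position around until it returns:
(0) (1 2 4 8 16 32 ... len 18) (3 6 12 24 48 39 ... len 18) (5 10 20 40 23 46 ... len 18) (19 38) (57)
6 cycles in total.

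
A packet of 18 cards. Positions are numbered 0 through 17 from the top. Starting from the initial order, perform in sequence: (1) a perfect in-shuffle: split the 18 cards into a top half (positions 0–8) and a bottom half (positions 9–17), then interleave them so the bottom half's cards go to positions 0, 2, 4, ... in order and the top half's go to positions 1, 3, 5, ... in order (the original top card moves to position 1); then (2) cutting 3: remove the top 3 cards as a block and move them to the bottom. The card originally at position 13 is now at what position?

Track the card from position 13 forward through each operation:
  after op 1 (in-shuffle): 13 → 8
  after op 2 (cut 3): 8 → 5

5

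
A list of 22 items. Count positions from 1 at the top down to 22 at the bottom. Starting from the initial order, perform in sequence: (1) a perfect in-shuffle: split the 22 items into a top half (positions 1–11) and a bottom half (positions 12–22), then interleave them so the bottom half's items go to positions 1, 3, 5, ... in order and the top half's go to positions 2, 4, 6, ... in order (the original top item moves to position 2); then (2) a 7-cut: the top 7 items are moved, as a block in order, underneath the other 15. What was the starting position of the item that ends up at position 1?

Undo the operations in reverse order, starting from position 1:
  undo op 2 (cut 7): 1 ← 8
  undo op 1 (in-shuffle, from top half): 8 ← 4
So the item at position 1 came from original position 4.

4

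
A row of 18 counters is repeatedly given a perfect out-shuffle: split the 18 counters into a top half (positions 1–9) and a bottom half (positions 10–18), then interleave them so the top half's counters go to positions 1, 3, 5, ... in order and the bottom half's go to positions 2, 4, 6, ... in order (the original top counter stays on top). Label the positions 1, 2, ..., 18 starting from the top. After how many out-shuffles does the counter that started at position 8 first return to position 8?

Follow position 8 under repeated out-shuffles:
8 → 15 → 12 → 6 → 11 → 4 → 7 → 13 → 8
It first returns after 8 out-shuffles.

8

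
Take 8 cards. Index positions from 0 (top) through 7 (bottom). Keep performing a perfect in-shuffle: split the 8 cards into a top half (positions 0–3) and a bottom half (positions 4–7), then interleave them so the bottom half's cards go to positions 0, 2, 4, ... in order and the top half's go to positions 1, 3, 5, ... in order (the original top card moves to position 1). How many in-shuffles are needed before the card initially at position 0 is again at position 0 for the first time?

6

Follow position 0 under repeated in-shuffles:
0 → 1 → 3 → 7 → 6 → 4 → 0
It first returns after 6 in-shuffles.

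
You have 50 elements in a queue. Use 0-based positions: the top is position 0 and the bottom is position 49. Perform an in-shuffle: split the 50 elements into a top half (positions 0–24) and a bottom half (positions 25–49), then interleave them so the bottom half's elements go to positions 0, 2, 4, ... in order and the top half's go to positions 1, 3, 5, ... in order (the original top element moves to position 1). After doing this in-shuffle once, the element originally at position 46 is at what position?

Track the element's position through each in-shuffle:
46 → 42

42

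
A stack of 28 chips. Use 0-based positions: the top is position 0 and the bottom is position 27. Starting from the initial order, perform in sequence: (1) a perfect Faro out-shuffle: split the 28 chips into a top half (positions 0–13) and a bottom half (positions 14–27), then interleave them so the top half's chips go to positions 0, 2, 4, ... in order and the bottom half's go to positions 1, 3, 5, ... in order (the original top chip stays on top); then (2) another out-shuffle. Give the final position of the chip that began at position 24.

Track the chip from position 24 forward through each operation:
  after op 1 (out-shuffle): 24 → 21
  after op 2 (out-shuffle): 21 → 15

15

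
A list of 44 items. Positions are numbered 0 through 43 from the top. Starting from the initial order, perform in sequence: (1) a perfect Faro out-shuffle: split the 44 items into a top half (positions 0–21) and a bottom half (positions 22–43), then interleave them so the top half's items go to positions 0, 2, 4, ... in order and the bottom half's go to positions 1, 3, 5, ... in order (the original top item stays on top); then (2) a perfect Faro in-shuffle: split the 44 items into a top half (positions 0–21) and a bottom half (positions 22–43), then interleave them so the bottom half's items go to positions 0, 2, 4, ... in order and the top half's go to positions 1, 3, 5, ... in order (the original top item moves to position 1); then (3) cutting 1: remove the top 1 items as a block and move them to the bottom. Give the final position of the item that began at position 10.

40

Track the item from position 10 forward through each operation:
  after op 1 (out-shuffle): 10 → 20
  after op 2 (in-shuffle): 20 → 41
  after op 3 (cut 1): 41 → 40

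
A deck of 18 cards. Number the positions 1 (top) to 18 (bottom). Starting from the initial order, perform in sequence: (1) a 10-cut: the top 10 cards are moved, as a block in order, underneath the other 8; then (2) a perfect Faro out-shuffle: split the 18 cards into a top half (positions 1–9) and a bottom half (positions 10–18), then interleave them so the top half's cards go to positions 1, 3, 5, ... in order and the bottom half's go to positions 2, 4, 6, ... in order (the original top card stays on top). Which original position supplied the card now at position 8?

Undo the operations in reverse order, starting from position 8:
  undo op 2 (out-shuffle, from bottom half): 8 ← 13
  undo op 1 (cut 10): 13 ← 5
So the card at position 8 came from original position 5.

5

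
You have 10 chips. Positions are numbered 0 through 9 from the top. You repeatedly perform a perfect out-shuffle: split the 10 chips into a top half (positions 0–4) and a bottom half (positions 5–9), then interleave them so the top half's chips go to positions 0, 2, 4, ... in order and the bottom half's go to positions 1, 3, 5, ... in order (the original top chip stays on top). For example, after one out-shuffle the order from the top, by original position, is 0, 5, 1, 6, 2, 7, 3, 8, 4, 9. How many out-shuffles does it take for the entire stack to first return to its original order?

6

The out-shuffle permutes the 10 positions with cycle lengths [1, 1, 2, 6].
Every chip is home exactly when every cycle has completed a whole number of laps, i.e. after lcm(1, 2, 6) = 6 out-shuffles.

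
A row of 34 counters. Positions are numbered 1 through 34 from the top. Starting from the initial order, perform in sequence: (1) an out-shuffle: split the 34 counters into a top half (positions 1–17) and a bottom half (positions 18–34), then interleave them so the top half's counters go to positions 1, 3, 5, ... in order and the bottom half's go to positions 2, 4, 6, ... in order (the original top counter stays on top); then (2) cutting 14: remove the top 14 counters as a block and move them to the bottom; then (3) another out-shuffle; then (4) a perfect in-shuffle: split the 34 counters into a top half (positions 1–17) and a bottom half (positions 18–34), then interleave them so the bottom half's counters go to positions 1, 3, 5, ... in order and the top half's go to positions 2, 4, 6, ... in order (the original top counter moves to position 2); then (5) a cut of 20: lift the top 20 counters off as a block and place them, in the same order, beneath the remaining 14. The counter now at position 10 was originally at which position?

28

Undo the operations in reverse order, starting from position 10:
  undo op 5 (cut 20): 10 ← 30
  undo op 4 (in-shuffle, from top half): 30 ← 15
  undo op 3 (out-shuffle, from top half): 15 ← 8
  undo op 2 (cut 14): 8 ← 22
  undo op 1 (out-shuffle, from bottom half): 22 ← 28
So the counter at position 10 came from original position 28.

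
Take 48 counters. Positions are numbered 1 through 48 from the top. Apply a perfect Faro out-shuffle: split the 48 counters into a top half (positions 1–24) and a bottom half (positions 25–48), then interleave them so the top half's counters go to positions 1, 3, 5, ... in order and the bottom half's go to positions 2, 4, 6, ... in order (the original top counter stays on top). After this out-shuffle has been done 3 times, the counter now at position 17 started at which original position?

3

Work backwards from position 17, undoing one out-shuffle at a time:
17 ← 9 ← 5 ← 3
So the counter now at position 17 started at position 3.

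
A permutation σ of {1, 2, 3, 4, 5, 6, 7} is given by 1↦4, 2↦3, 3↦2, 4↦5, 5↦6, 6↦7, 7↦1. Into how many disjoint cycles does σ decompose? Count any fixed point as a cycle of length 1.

2

Cycle decomposition: (1 4 5 6 7) (2 3).
2 cycles.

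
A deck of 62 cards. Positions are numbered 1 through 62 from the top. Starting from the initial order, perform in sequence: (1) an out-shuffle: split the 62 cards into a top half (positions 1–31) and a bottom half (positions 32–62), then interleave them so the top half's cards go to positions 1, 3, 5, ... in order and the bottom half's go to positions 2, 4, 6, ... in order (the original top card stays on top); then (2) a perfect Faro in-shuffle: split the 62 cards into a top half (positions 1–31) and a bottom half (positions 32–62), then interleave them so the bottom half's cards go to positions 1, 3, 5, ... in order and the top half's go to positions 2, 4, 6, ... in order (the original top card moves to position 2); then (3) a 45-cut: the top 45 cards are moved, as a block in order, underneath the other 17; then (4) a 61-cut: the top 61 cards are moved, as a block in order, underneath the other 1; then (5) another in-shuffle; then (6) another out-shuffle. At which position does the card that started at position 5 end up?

17

Track the card from position 5 forward through each operation:
  after op 1 (out-shuffle): 5 → 9
  after op 2 (in-shuffle): 9 → 18
  after op 3 (cut 45): 18 → 35
  after op 4 (cut 61): 35 → 36
  after op 5 (in-shuffle): 36 → 9
  after op 6 (out-shuffle): 9 → 17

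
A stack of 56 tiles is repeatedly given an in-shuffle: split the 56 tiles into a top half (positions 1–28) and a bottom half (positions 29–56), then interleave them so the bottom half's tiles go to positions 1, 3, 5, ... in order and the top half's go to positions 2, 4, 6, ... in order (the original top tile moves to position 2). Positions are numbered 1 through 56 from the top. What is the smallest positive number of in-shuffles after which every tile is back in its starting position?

18

The in-shuffle permutes the 56 positions with cycle lengths [2, 18, 18, 18].
Every tile is home exactly when every cycle has completed a whole number of laps, i.e. after lcm(2, 18) = 18 in-shuffles.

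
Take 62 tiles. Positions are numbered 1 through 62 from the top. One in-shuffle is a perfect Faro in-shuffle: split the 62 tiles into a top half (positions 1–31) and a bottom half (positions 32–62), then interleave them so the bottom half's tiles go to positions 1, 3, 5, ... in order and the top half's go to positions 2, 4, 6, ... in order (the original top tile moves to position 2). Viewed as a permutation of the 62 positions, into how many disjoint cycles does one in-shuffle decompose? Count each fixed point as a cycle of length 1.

12

Trace each unvisited position around until it returns:
(1 2 4 8 16 32) (3 6 12 24 48 33) (5 10 20 40 17 34) (7 14 28 56 49 35) (9 18 36) (11 22 44 25 50 37) (13 26 52 41 19 38) (15 30 60 57 51 39) ... plus 4 more
12 cycles in total.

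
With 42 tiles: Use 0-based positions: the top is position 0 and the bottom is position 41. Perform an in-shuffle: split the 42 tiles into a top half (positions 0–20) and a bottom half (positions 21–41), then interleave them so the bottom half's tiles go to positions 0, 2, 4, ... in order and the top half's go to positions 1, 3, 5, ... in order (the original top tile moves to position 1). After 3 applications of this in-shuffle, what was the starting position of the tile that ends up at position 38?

Work backwards from position 38, undoing one in-shuffle at a time:
38 ← 40 ← 41 ← 20
So the tile now at position 38 started at position 20.

20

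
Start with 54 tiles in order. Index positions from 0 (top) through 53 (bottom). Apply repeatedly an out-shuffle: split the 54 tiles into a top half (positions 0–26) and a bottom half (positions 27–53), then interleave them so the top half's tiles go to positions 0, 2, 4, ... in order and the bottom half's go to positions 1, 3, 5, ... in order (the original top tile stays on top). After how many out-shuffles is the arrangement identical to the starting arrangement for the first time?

The out-shuffle permutes the 54 positions with cycle lengths [1, 1, 52].
Every tile is home exactly when every cycle has completed a whole number of laps, i.e. after lcm(1, 52) = 52 out-shuffles.

52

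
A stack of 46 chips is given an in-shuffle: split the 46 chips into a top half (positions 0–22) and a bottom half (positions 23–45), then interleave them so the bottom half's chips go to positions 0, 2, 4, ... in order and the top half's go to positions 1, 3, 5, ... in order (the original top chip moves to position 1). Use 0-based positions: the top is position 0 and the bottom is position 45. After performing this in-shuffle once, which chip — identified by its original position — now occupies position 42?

Work backwards from position 42, undoing one in-shuffle at a time:
42 ← 44
So the chip now at position 42 started at position 44.

44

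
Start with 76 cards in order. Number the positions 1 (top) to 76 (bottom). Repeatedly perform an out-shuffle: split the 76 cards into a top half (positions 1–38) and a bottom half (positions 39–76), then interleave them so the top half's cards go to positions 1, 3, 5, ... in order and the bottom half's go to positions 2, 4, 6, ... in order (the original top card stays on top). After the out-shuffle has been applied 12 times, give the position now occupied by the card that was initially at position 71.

Track the card's position through each out-shuffle:
71 → 66 → 56 → 36 → 71 → 66 → 56 → 36 → 71 → 66 → 56 → 36 → 71

71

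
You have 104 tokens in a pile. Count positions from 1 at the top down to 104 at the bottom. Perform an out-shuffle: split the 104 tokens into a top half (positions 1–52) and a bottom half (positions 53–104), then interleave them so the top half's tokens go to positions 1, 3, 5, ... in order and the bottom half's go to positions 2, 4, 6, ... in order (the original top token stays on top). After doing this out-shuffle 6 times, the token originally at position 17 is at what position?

Track the token's position through each out-shuffle:
17 → 33 → 65 → 26 → 51 → 101 → 98

98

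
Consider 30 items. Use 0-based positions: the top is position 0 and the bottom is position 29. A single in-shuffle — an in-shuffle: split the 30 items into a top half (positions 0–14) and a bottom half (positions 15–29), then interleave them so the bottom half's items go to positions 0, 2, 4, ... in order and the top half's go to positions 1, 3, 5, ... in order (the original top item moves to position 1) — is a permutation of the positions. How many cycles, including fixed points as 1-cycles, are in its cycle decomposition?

6

Trace each unvisited position around until it returns:
(0 1 3 7 15) (2 5 11 23 16) (4 9 19 8 17) (6 13 27 24 18) (10 21 12 25 20) (14 29 28 26 22)
6 cycles in total.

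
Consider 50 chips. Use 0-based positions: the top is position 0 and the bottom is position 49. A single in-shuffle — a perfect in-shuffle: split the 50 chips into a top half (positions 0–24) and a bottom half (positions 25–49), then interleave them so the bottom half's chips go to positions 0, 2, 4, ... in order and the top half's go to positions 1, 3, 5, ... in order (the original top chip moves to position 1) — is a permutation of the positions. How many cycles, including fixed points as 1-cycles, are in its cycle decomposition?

7

Trace each unvisited position around until it returns:
(0 1 3 7 15 31 12 25) (2 5 11 23 47 44 38 26) (4 9 19 39 28 6 13 27) (8 17 35 20 41 32 14 29) (10 21 43 36 22 45 40 30) (16 33) (18 37 24 49 48 46 42 34)
7 cycles in total.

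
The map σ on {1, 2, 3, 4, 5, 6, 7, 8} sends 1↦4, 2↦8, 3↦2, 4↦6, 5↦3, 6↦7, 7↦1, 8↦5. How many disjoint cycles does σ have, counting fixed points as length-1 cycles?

2

Cycle decomposition: (1 4 6 7) (2 8 5 3).
2 cycles.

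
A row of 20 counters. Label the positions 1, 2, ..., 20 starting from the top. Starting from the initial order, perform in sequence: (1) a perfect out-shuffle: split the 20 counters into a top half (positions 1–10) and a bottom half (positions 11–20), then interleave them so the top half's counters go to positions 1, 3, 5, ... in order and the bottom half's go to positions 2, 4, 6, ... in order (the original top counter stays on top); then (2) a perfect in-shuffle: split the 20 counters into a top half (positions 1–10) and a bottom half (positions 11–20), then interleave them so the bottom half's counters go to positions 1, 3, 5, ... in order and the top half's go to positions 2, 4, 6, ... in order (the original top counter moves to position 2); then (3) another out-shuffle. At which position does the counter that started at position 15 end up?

Track the counter from position 15 forward through each operation:
  after op 1 (out-shuffle): 15 → 10
  after op 2 (in-shuffle): 10 → 20
  after op 3 (out-shuffle): 20 → 20

20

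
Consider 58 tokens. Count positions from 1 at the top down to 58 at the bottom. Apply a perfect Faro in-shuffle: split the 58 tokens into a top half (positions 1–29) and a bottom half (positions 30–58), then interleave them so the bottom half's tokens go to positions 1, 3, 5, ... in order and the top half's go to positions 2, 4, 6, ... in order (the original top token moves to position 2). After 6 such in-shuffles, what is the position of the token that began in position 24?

2

Track the token's position through each in-shuffle:
24 → 48 → 37 → 15 → 30 → 1 → 2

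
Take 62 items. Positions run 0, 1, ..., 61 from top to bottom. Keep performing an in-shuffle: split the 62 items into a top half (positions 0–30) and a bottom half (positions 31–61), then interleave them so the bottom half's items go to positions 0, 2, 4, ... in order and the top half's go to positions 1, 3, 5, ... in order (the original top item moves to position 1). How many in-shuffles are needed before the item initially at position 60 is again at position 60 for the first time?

Follow position 60 under repeated in-shuffles:
60 → 58 → 54 → 46 → 30 → 61 → 60
It first returns after 6 in-shuffles.

6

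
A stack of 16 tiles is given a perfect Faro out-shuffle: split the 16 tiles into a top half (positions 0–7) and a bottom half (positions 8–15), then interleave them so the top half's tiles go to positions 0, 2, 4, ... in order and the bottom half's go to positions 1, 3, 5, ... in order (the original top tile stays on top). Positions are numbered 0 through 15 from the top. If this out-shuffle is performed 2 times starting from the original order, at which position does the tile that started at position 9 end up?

Track the tile's position through each out-shuffle:
9 → 3 → 6

6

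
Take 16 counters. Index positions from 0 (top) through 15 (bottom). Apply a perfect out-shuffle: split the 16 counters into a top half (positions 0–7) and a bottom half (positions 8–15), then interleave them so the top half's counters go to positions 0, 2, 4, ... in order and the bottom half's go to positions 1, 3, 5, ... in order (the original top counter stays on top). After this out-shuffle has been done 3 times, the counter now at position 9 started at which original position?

3

Work backwards from position 9, undoing one out-shuffle at a time:
9 ← 12 ← 6 ← 3
So the counter now at position 9 started at position 3.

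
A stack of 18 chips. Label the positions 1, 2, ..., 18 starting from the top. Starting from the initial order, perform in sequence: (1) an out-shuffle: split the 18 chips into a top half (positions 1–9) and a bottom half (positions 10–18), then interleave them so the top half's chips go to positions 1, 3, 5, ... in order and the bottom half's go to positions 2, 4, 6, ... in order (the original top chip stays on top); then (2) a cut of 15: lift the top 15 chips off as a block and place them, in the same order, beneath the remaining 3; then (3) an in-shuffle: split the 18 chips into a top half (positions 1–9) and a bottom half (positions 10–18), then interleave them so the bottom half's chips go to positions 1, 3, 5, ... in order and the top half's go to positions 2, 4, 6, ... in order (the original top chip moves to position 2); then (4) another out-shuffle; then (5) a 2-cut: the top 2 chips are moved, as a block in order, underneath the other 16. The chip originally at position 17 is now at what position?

1

Track the chip from position 17 forward through each operation:
  after op 1 (out-shuffle): 17 → 16
  after op 2 (cut 15): 16 → 1
  after op 3 (in-shuffle): 1 → 2
  after op 4 (out-shuffle): 2 → 3
  after op 5 (cut 2): 3 → 1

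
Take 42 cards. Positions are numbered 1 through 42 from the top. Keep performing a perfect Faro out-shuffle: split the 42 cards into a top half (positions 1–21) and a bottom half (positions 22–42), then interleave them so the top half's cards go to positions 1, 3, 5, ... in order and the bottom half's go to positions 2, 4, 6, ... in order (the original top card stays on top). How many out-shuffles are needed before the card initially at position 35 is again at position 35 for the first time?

20

Follow position 35 under repeated out-shuffles:
35 → 28 → 14 → 27 → 12 → 23 → 4 → 7 → 13 → 25 → 8 → 15 → 29 → 16 → 31 → 20 → 39 → 36 → 30 → 18 → 35
It first returns after 20 out-shuffles.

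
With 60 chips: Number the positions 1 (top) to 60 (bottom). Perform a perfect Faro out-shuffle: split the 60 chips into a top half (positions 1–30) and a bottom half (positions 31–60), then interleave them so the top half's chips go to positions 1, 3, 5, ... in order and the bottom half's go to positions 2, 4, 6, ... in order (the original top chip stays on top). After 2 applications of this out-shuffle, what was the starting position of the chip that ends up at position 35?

Work backwards from position 35, undoing one out-shuffle at a time:
35 ← 18 ← 39
So the chip now at position 35 started at position 39.

39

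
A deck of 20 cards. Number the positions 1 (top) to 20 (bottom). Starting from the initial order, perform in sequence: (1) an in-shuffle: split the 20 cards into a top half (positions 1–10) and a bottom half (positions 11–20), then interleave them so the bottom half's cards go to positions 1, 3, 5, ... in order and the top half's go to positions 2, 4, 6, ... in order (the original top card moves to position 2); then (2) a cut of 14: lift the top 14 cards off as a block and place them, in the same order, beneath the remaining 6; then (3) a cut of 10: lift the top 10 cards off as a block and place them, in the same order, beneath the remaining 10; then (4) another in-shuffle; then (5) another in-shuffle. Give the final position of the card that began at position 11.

Track the card from position 11 forward through each operation:
  after op 1 (in-shuffle): 11 → 1
  after op 2 (cut 14): 1 → 7
  after op 3 (cut 10): 7 → 17
  after op 4 (in-shuffle): 17 → 13
  after op 5 (in-shuffle): 13 → 5

5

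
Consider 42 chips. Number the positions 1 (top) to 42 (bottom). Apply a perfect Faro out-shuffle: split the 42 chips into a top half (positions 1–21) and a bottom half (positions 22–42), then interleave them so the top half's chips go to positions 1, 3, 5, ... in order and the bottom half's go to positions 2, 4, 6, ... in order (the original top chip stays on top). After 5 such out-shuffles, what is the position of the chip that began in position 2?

33

Track the chip's position through each out-shuffle:
2 → 3 → 5 → 9 → 17 → 33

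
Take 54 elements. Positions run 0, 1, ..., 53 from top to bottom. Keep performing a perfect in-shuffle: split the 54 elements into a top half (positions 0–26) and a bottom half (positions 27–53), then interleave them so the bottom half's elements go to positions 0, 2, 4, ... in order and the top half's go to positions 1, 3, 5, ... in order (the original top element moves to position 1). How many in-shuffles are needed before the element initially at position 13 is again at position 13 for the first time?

Follow position 13 under repeated in-shuffles:
13 → 27 → 0 → 1 → 3 → 7 → 15 → 31 → 8 → 17 → 35 → 16 → 33 → 12 → 25 → 51 → 48 → 42 → 30 → 6 → 13
It first returns after 20 in-shuffles.

20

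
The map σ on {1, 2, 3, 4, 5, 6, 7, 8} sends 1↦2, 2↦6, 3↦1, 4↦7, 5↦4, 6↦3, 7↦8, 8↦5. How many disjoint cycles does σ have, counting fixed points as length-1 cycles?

Cycle decomposition: (1 2 6 3) (4 7 8 5).
2 cycles.

2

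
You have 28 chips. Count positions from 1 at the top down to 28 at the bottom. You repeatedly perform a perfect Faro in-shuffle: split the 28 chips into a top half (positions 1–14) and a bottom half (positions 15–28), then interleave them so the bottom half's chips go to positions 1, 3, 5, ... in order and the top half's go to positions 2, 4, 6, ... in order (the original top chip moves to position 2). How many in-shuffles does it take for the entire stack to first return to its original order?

28

The in-shuffle permutes the 28 positions with cycle lengths [28].
Every chip is home exactly when every cycle has completed a whole number of laps, i.e. after lcm(28) = 28 in-shuffles.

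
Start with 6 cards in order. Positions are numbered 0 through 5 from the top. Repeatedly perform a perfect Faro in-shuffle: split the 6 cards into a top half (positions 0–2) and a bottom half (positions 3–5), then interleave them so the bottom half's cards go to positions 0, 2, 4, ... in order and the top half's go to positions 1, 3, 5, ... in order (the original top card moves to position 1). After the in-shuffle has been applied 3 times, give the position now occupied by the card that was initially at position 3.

Track the card's position through each in-shuffle:
3 → 0 → 1 → 3

3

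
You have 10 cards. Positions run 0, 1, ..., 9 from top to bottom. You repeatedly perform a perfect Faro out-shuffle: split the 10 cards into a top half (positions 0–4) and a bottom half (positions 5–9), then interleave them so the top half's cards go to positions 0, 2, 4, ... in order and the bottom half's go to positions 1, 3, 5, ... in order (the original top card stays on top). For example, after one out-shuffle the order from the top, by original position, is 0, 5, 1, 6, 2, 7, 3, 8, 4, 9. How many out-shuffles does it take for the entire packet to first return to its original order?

The out-shuffle permutes the 10 positions with cycle lengths [1, 1, 2, 6].
Every card is home exactly when every cycle has completed a whole number of laps, i.e. after lcm(1, 2, 6) = 6 out-shuffles.

6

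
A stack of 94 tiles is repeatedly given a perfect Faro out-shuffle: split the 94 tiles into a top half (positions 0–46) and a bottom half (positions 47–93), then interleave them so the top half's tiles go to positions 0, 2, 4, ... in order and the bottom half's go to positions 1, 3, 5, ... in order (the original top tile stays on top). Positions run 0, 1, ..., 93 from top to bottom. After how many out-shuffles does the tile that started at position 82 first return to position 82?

Follow position 82 under repeated out-shuffles:
82 → 71 → 49 → 5 → 10 → 20 → 40 → 80 → 67 → 41 → 82
It first returns after 10 out-shuffles.

10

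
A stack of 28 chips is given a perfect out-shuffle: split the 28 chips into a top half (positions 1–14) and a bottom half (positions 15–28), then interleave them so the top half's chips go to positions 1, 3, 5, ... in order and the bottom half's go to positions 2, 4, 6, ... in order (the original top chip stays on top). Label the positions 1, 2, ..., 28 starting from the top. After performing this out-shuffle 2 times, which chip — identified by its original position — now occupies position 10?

Work backwards from position 10, undoing one out-shuffle at a time:
10 ← 19 ← 10
So the chip now at position 10 started at position 10.

10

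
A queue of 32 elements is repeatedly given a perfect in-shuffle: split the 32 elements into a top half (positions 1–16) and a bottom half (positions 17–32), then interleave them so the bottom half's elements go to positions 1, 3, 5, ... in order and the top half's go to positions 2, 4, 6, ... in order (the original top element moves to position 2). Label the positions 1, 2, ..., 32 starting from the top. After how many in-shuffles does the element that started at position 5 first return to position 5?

Follow position 5 under repeated in-shuffles:
5 → 10 → 20 → 7 → 14 → 28 → 23 → 13 → 26 → 19 → 5
It first returns after 10 in-shuffles.

10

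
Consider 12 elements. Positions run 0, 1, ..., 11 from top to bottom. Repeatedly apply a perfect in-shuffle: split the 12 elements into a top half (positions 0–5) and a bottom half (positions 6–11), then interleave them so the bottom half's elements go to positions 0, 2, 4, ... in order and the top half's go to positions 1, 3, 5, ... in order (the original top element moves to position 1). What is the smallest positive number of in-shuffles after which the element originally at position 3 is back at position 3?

Follow position 3 under repeated in-shuffles:
3 → 7 → 2 → 5 → 11 → 10 → 8 → 4 → 9 → 6 → 0 → 1 → 3
It first returns after 12 in-shuffles.

12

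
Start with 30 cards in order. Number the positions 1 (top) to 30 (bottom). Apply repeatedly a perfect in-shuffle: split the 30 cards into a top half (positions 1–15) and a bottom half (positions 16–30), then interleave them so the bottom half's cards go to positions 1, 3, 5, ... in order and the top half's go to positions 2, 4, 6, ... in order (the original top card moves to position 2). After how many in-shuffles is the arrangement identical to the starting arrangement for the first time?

5

The in-shuffle permutes the 30 positions with cycle lengths [5, 5, 5, 5, 5, 5].
Every card is home exactly when every cycle has completed a whole number of laps, i.e. after lcm(5) = 5 in-shuffles.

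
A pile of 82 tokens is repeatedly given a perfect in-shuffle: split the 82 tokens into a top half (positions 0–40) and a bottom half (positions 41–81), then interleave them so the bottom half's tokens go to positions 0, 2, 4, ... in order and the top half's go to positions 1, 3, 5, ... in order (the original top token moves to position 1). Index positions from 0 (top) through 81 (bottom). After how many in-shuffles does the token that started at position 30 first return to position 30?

82

Follow position 30 under repeated in-shuffles:
30 → 61 → 40 → 81 → 80 → 78 → 74 → 66 → ... → 30 (length 82)
It first returns after 82 in-shuffles.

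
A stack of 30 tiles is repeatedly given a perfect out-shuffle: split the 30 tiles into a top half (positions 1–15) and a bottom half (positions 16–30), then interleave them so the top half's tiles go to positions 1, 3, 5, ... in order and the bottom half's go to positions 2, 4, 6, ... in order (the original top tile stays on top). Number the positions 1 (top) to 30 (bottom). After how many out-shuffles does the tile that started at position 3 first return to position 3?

28

Follow position 3 under repeated out-shuffles:
3 → 5 → 9 → 17 → 4 → 7 → 13 → 25 → ... → 3 (length 28)
It first returns after 28 out-shuffles.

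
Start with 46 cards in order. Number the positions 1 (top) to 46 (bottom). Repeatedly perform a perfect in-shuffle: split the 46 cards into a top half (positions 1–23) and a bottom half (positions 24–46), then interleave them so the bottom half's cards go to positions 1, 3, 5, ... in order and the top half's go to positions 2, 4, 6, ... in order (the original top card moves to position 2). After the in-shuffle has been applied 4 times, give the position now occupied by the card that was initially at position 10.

19

Track the card's position through each in-shuffle:
10 → 20 → 40 → 33 → 19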